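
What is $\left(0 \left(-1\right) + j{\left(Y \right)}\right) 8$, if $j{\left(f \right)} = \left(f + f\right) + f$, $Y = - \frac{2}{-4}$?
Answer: $12$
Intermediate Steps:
$Y = \frac{1}{2}$ ($Y = \left(-2\right) \left(- \frac{1}{4}\right) = \frac{1}{2} \approx 0.5$)
$j{\left(f \right)} = 3 f$ ($j{\left(f \right)} = 2 f + f = 3 f$)
$\left(0 \left(-1\right) + j{\left(Y \right)}\right) 8 = \left(0 \left(-1\right) + 3 \cdot \frac{1}{2}\right) 8 = \left(0 + \frac{3}{2}\right) 8 = \frac{3}{2} \cdot 8 = 12$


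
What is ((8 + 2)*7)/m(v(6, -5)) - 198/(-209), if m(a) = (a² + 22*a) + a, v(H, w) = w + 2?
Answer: -25/114 ≈ -0.21930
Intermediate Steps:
v(H, w) = 2 + w
m(a) = a² + 23*a
((8 + 2)*7)/m(v(6, -5)) - 198/(-209) = ((8 + 2)*7)/(((2 - 5)*(23 + (2 - 5)))) - 198/(-209) = (10*7)/((-3*(23 - 3))) - 198*(-1/209) = 70/((-3*20)) + 18/19 = 70/(-60) + 18/19 = 70*(-1/60) + 18/19 = -7/6 + 18/19 = -25/114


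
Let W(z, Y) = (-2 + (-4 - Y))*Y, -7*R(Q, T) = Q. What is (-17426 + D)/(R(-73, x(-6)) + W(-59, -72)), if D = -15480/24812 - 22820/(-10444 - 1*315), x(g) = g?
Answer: 1162877814672/316443359101 ≈ 3.6748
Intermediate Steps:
R(Q, T) = -Q/7
W(z, Y) = Y*(-6 - Y) (W(z, Y) = (-6 - Y)*Y = Y*(-6 - Y))
D = 14273590/9534011 (D = -15480*1/24812 - 22820/(-10444 - 315) = -3870/6203 - 22820/(-10759) = -3870/6203 - 22820*(-1/10759) = -3870/6203 + 3260/1537 = 14273590/9534011 ≈ 1.4971)
(-17426 + D)/(R(-73, x(-6)) + W(-59, -72)) = (-17426 + 14273590/9534011)/(-⅐*(-73) - 1*(-72)*(6 - 72)) = -166125402096/(9534011*(73/7 - 1*(-72)*(-66))) = -166125402096/(9534011*(73/7 - 4752)) = -166125402096/(9534011*(-33191/7)) = -166125402096/9534011*(-7/33191) = 1162877814672/316443359101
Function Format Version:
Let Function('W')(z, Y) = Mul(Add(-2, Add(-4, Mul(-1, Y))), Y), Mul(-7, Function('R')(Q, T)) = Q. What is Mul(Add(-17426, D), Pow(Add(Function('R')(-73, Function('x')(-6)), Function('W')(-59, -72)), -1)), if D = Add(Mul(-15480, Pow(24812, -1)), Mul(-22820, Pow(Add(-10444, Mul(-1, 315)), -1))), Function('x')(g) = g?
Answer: Rational(1162877814672, 316443359101) ≈ 3.6748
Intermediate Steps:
Function('R')(Q, T) = Mul(Rational(-1, 7), Q)
Function('W')(z, Y) = Mul(Y, Add(-6, Mul(-1, Y))) (Function('W')(z, Y) = Mul(Add(-6, Mul(-1, Y)), Y) = Mul(Y, Add(-6, Mul(-1, Y))))
D = Rational(14273590, 9534011) (D = Add(Mul(-15480, Rational(1, 24812)), Mul(-22820, Pow(Add(-10444, -315), -1))) = Add(Rational(-3870, 6203), Mul(-22820, Pow(-10759, -1))) = Add(Rational(-3870, 6203), Mul(-22820, Rational(-1, 10759))) = Add(Rational(-3870, 6203), Rational(3260, 1537)) = Rational(14273590, 9534011) ≈ 1.4971)
Mul(Add(-17426, D), Pow(Add(Function('R')(-73, Function('x')(-6)), Function('W')(-59, -72)), -1)) = Mul(Add(-17426, Rational(14273590, 9534011)), Pow(Add(Mul(Rational(-1, 7), -73), Mul(-1, -72, Add(6, -72))), -1)) = Mul(Rational(-166125402096, 9534011), Pow(Add(Rational(73, 7), Mul(-1, -72, -66)), -1)) = Mul(Rational(-166125402096, 9534011), Pow(Add(Rational(73, 7), -4752), -1)) = Mul(Rational(-166125402096, 9534011), Pow(Rational(-33191, 7), -1)) = Mul(Rational(-166125402096, 9534011), Rational(-7, 33191)) = Rational(1162877814672, 316443359101)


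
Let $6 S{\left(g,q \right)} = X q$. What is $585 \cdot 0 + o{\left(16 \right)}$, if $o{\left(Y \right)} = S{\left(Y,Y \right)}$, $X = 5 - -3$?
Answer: $\frac{64}{3} \approx 21.333$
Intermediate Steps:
$X = 8$ ($X = 5 + 3 = 8$)
$S{\left(g,q \right)} = \frac{4 q}{3}$ ($S{\left(g,q \right)} = \frac{8 q}{6} = \frac{4 q}{3}$)
$o{\left(Y \right)} = \frac{4 Y}{3}$
$585 \cdot 0 + o{\left(16 \right)} = 585 \cdot 0 + \frac{4}{3} \cdot 16 = 0 + \frac{64}{3} = \frac{64}{3}$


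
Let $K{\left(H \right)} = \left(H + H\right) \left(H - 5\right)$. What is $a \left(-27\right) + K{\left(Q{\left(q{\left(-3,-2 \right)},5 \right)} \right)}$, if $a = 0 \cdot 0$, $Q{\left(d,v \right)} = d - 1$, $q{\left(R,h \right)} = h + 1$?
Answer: $28$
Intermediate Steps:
$q{\left(R,h \right)} = 1 + h$
$Q{\left(d,v \right)} = -1 + d$ ($Q{\left(d,v \right)} = d - 1 = -1 + d$)
$K{\left(H \right)} = 2 H \left(-5 + H\right)$ ($K{\left(H \right)} = 2 H \left(H - 5\right) = 2 H \left(-5 + H\right)$)
$a = 0$
$a \left(-27\right) + K{\left(Q{\left(q{\left(-3,-2 \right)},5 \right)} \right)} = 0 \left(-27\right) + 2 \left(-1 + \left(1 - 2\right)\right) \left(-5 + \left(-1 + \left(1 - 2\right)\right)\right) = 0 + 2 \left(-1 - 1\right) \left(-5 - 2\right) = 0 + 2 \left(-2\right) \left(-5 - 2\right) = 0 + 2 \left(-2\right) \left(-7\right) = 0 + 28 = 28$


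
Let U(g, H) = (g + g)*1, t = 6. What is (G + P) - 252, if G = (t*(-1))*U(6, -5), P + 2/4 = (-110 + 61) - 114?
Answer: -975/2 ≈ -487.50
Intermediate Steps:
U(g, H) = 2*g (U(g, H) = (2*g)*1 = 2*g)
P = -327/2 (P = -½ + ((-110 + 61) - 114) = -½ + (-49 - 114) = -½ - 163 = -327/2 ≈ -163.50)
G = -72 (G = (6*(-1))*(2*6) = -6*12 = -72)
(G + P) - 252 = (-72 - 327/2) - 252 = -471/2 - 252 = -975/2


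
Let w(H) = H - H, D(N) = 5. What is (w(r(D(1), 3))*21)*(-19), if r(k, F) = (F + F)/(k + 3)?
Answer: 0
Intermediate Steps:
r(k, F) = 2*F/(3 + k) (r(k, F) = (2*F)/(3 + k) = 2*F/(3 + k))
w(H) = 0
(w(r(D(1), 3))*21)*(-19) = (0*21)*(-19) = 0*(-19) = 0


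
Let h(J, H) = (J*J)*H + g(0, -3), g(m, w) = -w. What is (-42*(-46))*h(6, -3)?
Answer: -202860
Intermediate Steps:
h(J, H) = 3 + H*J**2 (h(J, H) = (J*J)*H - 1*(-3) = J**2*H + 3 = H*J**2 + 3 = 3 + H*J**2)
(-42*(-46))*h(6, -3) = (-42*(-46))*(3 - 3*6**2) = 1932*(3 - 3*36) = 1932*(3 - 108) = 1932*(-105) = -202860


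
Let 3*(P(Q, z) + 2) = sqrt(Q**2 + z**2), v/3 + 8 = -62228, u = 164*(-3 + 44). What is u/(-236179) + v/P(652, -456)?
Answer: -199498369018/37375562929 - 560124*sqrt(39565)/158251 ≈ -709.37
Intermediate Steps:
u = 6724 (u = 164*41 = 6724)
v = -186708 (v = -24 + 3*(-62228) = -24 - 186684 = -186708)
P(Q, z) = -2 + sqrt(Q**2 + z**2)/3
u/(-236179) + v/P(652, -456) = 6724/(-236179) - 186708/(-2 + sqrt(652**2 + (-456)**2)/3) = 6724*(-1/236179) - 186708/(-2 + sqrt(425104 + 207936)/3) = -6724/236179 - 186708/(-2 + sqrt(633040)/3) = -6724/236179 - 186708/(-2 + (4*sqrt(39565))/3) = -6724/236179 - 186708/(-2 + 4*sqrt(39565)/3)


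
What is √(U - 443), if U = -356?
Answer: I*√799 ≈ 28.267*I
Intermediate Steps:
√(U - 443) = √(-356 - 443) = √(-799) = I*√799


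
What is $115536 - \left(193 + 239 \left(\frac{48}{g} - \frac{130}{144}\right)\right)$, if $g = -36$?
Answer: $\frac{8343175}{72} \approx 1.1588 \cdot 10^{5}$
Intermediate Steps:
$115536 - \left(193 + 239 \left(\frac{48}{g} - \frac{130}{144}\right)\right) = 115536 - \left(193 + 239 \left(\frac{48}{-36} - \frac{130}{144}\right)\right) = 115536 - \left(193 + 239 \left(48 \left(- \frac{1}{36}\right) - \frac{65}{72}\right)\right) = 115536 - \left(193 + 239 \left(- \frac{4}{3} - \frac{65}{72}\right)\right) = 115536 - - \frac{24583}{72} = 115536 + \left(\frac{38479}{72} - 193\right) = 115536 + \frac{24583}{72} = \frac{8343175}{72}$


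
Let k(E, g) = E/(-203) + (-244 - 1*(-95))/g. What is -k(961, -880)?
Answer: 815433/178640 ≈ 4.5647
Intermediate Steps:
k(E, g) = -149/g - E/203 (k(E, g) = E*(-1/203) + (-244 + 95)/g = -E/203 - 149/g = -149/g - E/203)
-k(961, -880) = -(-149/(-880) - 1/203*961) = -(-149*(-1/880) - 961/203) = -(149/880 - 961/203) = -1*(-815433/178640) = 815433/178640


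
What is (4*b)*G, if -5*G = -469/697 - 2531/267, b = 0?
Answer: 0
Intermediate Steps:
G = 377866/186099 (G = -(-469/697 - 2531/267)/5 = -⅕*(-1889330/186099) = 377866/186099 ≈ 2.0305)
(4*b)*G = (4*0)*(377866/186099) = 0*(377866/186099) = 0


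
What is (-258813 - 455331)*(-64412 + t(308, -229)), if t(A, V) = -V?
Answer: 45835904352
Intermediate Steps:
(-258813 - 455331)*(-64412 + t(308, -229)) = (-258813 - 455331)*(-64412 - 1*(-229)) = -714144*(-64412 + 229) = -714144*(-64183) = 45835904352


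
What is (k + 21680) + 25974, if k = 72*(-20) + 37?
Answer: 46251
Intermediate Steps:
k = -1403 (k = -1440 + 37 = -1403)
(k + 21680) + 25974 = (-1403 + 21680) + 25974 = 20277 + 25974 = 46251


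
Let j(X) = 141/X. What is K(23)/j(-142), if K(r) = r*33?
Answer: -35926/47 ≈ -764.38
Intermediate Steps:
K(r) = 33*r
K(23)/j(-142) = (33*23)/((141/(-142))) = 759/((141*(-1/142))) = 759/(-141/142) = 759*(-142/141) = -35926/47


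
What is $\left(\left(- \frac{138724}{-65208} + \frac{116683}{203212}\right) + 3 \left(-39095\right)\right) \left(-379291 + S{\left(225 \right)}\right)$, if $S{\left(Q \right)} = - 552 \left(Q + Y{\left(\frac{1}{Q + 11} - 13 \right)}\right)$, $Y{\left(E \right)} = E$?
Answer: $\frac{5688583940768337169523}{97726479708} \approx 5.8209 \cdot 10^{10}$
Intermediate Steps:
$S{\left(Q \right)} = 7176 - 552 Q - \frac{552}{11 + Q}$ ($S{\left(Q \right)} = - 552 \left(Q + \left(\frac{1}{Q + 11} - 13\right)\right) = - 552 \left(Q - \left(13 - \frac{1}{11 + Q}\right)\right) = - 552 \left(-13 + Q + \frac{1}{11 + Q}\right) = 7176 - 552 Q - \frac{552}{11 + Q}$)
$\left(\left(- \frac{138724}{-65208} + \frac{116683}{203212}\right) + 3 \left(-39095\right)\right) \left(-379291 + S{\left(225 \right)}\right) = \left(\left(- \frac{138724}{-65208} + \frac{116683}{203212}\right) + 3 \left(-39095\right)\right) \left(-379291 + \frac{552 \left(142 - 225^{2} + 2 \cdot 225\right)}{11 + 225}\right) = \left(\left(\left(-138724\right) \left(- \frac{1}{65208}\right) + 116683 \cdot \frac{1}{203212}\right) - 117285\right) \left(-379291 + \frac{552 \left(142 - 50625 + 450\right)}{236}\right) = \left(\left(\frac{34681}{16302} + \frac{116683}{203212}\right) - 117285\right) \left(-379291 + 552 \cdot \frac{1}{236} \left(142 - 50625 + 450\right)\right) = \left(\frac{4474880819}{1656381012} - 117285\right) \left(-379291 + 552 \cdot \frac{1}{236} \left(-50033\right)\right) = - \frac{194264172111601 \left(-379291 - \frac{6904554}{59}\right)}{1656381012} = \left(- \frac{194264172111601}{1656381012}\right) \left(- \frac{29282723}{59}\right) = \frac{5688583940768337169523}{97726479708}$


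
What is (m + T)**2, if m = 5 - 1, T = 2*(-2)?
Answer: 0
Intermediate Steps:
T = -4
m = 4
(m + T)**2 = (4 - 4)**2 = 0**2 = 0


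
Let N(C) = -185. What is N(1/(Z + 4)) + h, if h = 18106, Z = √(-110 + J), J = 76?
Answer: 17921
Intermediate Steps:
Z = I*√34 (Z = √(-110 + 76) = √(-34) = I*√34 ≈ 5.8309*I)
N(1/(Z + 4)) + h = -185 + 18106 = 17921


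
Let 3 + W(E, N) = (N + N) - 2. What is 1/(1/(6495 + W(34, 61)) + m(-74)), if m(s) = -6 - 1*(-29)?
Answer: 6612/152077 ≈ 0.043478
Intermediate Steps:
W(E, N) = -5 + 2*N (W(E, N) = -3 + ((N + N) - 2) = -3 + (2*N - 2) = -3 + (-2 + 2*N) = -5 + 2*N)
m(s) = 23 (m(s) = -6 + 29 = 23)
1/(1/(6495 + W(34, 61)) + m(-74)) = 1/(1/(6495 + (-5 + 2*61)) + 23) = 1/(1/(6495 + (-5 + 122)) + 23) = 1/(1/(6495 + 117) + 23) = 1/(1/6612 + 23) = 1/(152077/6612) = 6612/152077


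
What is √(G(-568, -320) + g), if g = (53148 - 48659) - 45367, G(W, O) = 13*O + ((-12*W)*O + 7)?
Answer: I*√2226151 ≈ 1492.0*I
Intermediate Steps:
G(W, O) = 7 + 13*O - 12*O*W (G(W, O) = 13*O + (-12*O*W + 7) = 13*O + (7 - 12*O*W) = 7 + 13*O - 12*O*W)
g = -40878 (g = 4489 - 45367 = -40878)
√(G(-568, -320) + g) = √((7 + 13*(-320) - 12*(-320)*(-568)) - 40878) = √((7 - 4160 - 2181120) - 40878) = √(-2185273 - 40878) = √(-2226151) = I*√2226151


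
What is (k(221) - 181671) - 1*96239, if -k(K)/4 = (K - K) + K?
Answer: -278794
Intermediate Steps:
k(K) = -4*K (k(K) = -4*((K - K) + K) = -4*(0 + K) = -4*K)
(k(221) - 181671) - 1*96239 = (-4*221 - 181671) - 1*96239 = (-884 - 181671) - 96239 = -182555 - 96239 = -278794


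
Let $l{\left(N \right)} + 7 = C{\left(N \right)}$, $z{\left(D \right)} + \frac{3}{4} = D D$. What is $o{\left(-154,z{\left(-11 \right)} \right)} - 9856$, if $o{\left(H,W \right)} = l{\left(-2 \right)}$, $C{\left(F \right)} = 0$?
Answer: $-9863$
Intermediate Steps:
$z{\left(D \right)} = - \frac{3}{4} + D^{2}$ ($z{\left(D \right)} = - \frac{3}{4} + D D = - \frac{3}{4} + D^{2}$)
$l{\left(N \right)} = -7$ ($l{\left(N \right)} = -7 + 0 = -7$)
$o{\left(H,W \right)} = -7$
$o{\left(-154,z{\left(-11 \right)} \right)} - 9856 = -7 - 9856 = -9863$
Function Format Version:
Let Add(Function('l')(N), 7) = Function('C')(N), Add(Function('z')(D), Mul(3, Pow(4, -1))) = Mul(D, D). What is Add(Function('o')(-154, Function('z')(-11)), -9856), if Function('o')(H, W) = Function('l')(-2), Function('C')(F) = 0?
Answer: -9863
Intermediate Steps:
Function('z')(D) = Add(Rational(-3, 4), Pow(D, 2)) (Function('z')(D) = Add(Rational(-3, 4), Mul(D, D)) = Add(Rational(-3, 4), Pow(D, 2)))
Function('l')(N) = -7 (Function('l')(N) = Add(-7, 0) = -7)
Function('o')(H, W) = -7
Add(Function('o')(-154, Function('z')(-11)), -9856) = Add(-7, -9856) = -9863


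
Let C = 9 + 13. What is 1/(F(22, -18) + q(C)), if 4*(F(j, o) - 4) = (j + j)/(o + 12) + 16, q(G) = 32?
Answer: 6/229 ≈ 0.026201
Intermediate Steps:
C = 22
F(j, o) = 8 + j/(2*(12 + o)) (F(j, o) = 4 + ((j + j)/(o + 12) + 16)/4 = 4 + ((2*j)/(12 + o) + 16)/4 = 4 + (2*j/(12 + o) + 16)/4 = 4 + (16 + 2*j/(12 + o))/4 = 4 + (4 + j/(2*(12 + o))) = 8 + j/(2*(12 + o)))
1/(F(22, -18) + q(C)) = 1/((192 + 22 + 16*(-18))/(2*(12 - 18)) + 32) = 1/((1/2)*(192 + 22 - 288)/(-6) + 32) = 1/((1/2)*(-1/6)*(-74) + 32) = 1/(37/6 + 32) = 1/(229/6) = 6/229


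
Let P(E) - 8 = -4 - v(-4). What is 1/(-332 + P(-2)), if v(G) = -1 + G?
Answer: -1/323 ≈ -0.0030960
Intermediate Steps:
P(E) = 9 (P(E) = 8 + (-4 - (-1 - 4)) = 8 + (-4 - 1*(-5)) = 8 + (-4 + 5) = 8 + 1 = 9)
1/(-332 + P(-2)) = 1/(-332 + 9) = 1/(-323) = -1/323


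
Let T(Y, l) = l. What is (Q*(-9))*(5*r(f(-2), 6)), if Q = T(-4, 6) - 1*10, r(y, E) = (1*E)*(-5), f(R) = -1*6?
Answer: -5400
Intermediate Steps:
f(R) = -6
r(y, E) = -5*E (r(y, E) = E*(-5) = -5*E)
Q = -4 (Q = 6 - 1*10 = 6 - 10 = -4)
(Q*(-9))*(5*r(f(-2), 6)) = (-4*(-9))*(5*(-5*6)) = 36*(5*(-30)) = 36*(-150) = -5400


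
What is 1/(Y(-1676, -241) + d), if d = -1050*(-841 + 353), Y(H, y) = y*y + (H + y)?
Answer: 1/568564 ≈ 1.7588e-6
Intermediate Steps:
Y(H, y) = H + y + y² (Y(H, y) = y² + (H + y) = H + y + y²)
d = 512400 (d = -1050*(-488) = 512400)
1/(Y(-1676, -241) + d) = 1/((-1676 - 241 + (-241)²) + 512400) = 1/((-1676 - 241 + 58081) + 512400) = 1/(56164 + 512400) = 1/568564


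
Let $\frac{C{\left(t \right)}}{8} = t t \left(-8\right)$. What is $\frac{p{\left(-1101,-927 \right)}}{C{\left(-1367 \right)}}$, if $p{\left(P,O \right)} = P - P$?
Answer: $0$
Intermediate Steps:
$C{\left(t \right)} = - 64 t^{2}$ ($C{\left(t \right)} = 8 t t \left(-8\right) = 8 t^{2} \left(-8\right) = 8 \left(- 8 t^{2}\right) = - 64 t^{2}$)
$p{\left(P,O \right)} = 0$
$\frac{p{\left(-1101,-927 \right)}}{C{\left(-1367 \right)}} = \frac{0}{\left(-64\right) \left(-1367\right)^{2}} = \frac{0}{\left(-64\right) 1868689} = \frac{0}{-119596096} = 0 \left(- \frac{1}{119596096}\right) = 0$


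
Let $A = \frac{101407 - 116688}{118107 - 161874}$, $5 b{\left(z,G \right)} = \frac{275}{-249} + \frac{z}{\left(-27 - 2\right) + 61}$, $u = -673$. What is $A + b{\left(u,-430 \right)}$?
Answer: $- \frac{2370232373}{581225760} \approx -4.078$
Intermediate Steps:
$b{\left(z,G \right)} = - \frac{55}{249} + \frac{z}{160}$ ($b{\left(z,G \right)} = \frac{\frac{275}{-249} + \frac{z}{\left(-27 - 2\right) + 61}}{5} = \frac{275 \left(- \frac{1}{249}\right) + \frac{z}{-29 + 61}}{5} = \frac{- \frac{275}{249} + \frac{z}{32}}{5} = - \frac{55}{249} + \frac{z}{160}$)
$A = \frac{15281}{43767}$ ($A = - \frac{15281}{-43767} = \left(-15281\right) \left(- \frac{1}{43767}\right) = \frac{15281}{43767} \approx 0.34914$)
$A + b{\left(u,-430 \right)} = \frac{15281}{43767} + \left(- \frac{55}{249} + \frac{1}{160} \left(-673\right)\right) = \frac{15281}{43767} - \frac{176377}{39840} = - \frac{2370232373}{581225760}$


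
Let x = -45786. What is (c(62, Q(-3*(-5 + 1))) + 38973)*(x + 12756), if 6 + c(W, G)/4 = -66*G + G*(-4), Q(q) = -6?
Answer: -1341975870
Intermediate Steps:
c(W, G) = -24 - 280*G (c(W, G) = -24 + 4*(-66*G + G*(-4)) = -24 + 4*(-66*G - 4*G) = -24 + 4*(-70*G) = -24 - 280*G)
(c(62, Q(-3*(-5 + 1))) + 38973)*(x + 12756) = ((-24 - 280*(-6)) + 38973)*(-45786 + 12756) = ((-24 + 1680) + 38973)*(-33030) = (1656 + 38973)*(-33030) = 40629*(-33030) = -1341975870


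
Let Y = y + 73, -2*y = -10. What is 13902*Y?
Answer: 1084356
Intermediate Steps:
y = 5 (y = -½*(-10) = 5)
Y = 78 (Y = 5 + 73 = 78)
13902*Y = 13902*78 = 1084356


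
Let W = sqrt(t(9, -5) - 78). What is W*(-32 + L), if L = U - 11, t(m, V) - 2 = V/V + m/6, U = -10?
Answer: -371*I*sqrt(6)/2 ≈ -454.38*I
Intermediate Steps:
t(m, V) = 3 + m/6 (t(m, V) = 2 + (V/V + m/6) = 2 + (1 + m*(1/6)) = 2 + (1 + m/6) = 3 + m/6)
L = -21 (L = -10 - 11 = -21)
W = 7*I*sqrt(6)/2 (W = sqrt((3 + (1/6)*9) - 78) = sqrt((3 + 3/2) - 78) = sqrt(9/2 - 78) = sqrt(-147/2) = 7*I*sqrt(6)/2 ≈ 8.5732*I)
W*(-32 + L) = (7*I*sqrt(6)/2)*(-32 - 21) = (7*I*sqrt(6)/2)*(-53) = -371*I*sqrt(6)/2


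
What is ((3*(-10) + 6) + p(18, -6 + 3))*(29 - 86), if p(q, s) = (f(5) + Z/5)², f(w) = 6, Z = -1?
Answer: -13737/25 ≈ -549.48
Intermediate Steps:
p(q, s) = 841/25 (p(q, s) = (6 - 1/5)² = (6 - 1*⅕)² = (6 - ⅕)² = (29/5)² = 841/25)
((3*(-10) + 6) + p(18, -6 + 3))*(29 - 86) = ((3*(-10) + 6) + 841/25)*(29 - 86) = ((-30 + 6) + 841/25)*(-57) = (-24 + 841/25)*(-57) = (241/25)*(-57) = -13737/25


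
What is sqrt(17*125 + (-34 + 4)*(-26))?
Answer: sqrt(2905) ≈ 53.898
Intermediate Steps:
sqrt(17*125 + (-34 + 4)*(-26)) = sqrt(2125 - 30*(-26)) = sqrt(2125 + 780) = sqrt(2905)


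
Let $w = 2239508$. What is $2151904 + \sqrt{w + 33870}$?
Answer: $2151904 + \sqrt{2273378} \approx 2.1534 \cdot 10^{6}$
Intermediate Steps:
$2151904 + \sqrt{w + 33870} = 2151904 + \sqrt{2239508 + 33870} = 2151904 + \sqrt{2273378}$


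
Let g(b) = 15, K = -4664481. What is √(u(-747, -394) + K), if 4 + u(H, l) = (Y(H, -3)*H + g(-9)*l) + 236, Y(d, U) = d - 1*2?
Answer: 8*I*√64229 ≈ 2027.5*I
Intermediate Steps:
Y(d, U) = -2 + d (Y(d, U) = d - 2 = -2 + d)
u(H, l) = 232 + 15*l + H*(-2 + H) (u(H, l) = -4 + (((-2 + H)*H + 15*l) + 236) = -4 + ((H*(-2 + H) + 15*l) + 236) = -4 + ((15*l + H*(-2 + H)) + 236) = -4 + (236 + 15*l + H*(-2 + H)) = 232 + 15*l + H*(-2 + H))
√(u(-747, -394) + K) = √((232 + 15*(-394) - 747*(-2 - 747)) - 4664481) = √((232 - 5910 - 747*(-749)) - 4664481) = √((232 - 5910 + 559503) - 4664481) = √(553825 - 4664481) = √(-4110656) = 8*I*√64229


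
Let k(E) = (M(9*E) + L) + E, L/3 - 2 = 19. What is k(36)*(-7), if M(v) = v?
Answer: -2961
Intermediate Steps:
L = 63 (L = 6 + 3*19 = 6 + 57 = 63)
k(E) = 63 + 10*E (k(E) = (9*E + 63) + E = (63 + 9*E) + E = 63 + 10*E)
k(36)*(-7) = (63 + 10*36)*(-7) = (63 + 360)*(-7) = 423*(-7) = -2961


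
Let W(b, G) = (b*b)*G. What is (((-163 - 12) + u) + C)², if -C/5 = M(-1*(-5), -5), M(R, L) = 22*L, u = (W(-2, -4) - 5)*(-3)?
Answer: 191844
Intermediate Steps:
W(b, G) = G*b² (W(b, G) = b²*G = G*b²)
u = 63 (u = (-4*(-2)² - 5)*(-3) = (-4*4 - 5)*(-3) = (-16 - 5)*(-3) = -21*(-3) = 63)
C = 550 (C = -110*(-5) = -5*(-110) = 550)
(((-163 - 12) + u) + C)² = (((-163 - 12) + 63) + 550)² = ((-175 + 63) + 550)² = (-112 + 550)² = 438² = 191844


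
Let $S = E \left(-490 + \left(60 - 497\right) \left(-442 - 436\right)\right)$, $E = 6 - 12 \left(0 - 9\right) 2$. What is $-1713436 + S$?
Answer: $83356076$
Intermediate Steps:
$E = 222$ ($E = 6 - 12 \left(0 - 9\right) 2 = 6 - 12 \left(\left(-9\right) 2\right) = 6 - -216 = 6 + 216 = 222$)
$S = 85069512$ ($S = 222 \left(-490 + \left(60 - 497\right) \left(-442 - 436\right)\right) = 222 \left(-490 - -383686\right) = 222 \left(-490 + 383686\right) = 222 \cdot 383196 = 85069512$)
$-1713436 + S = -1713436 + 85069512 = 83356076$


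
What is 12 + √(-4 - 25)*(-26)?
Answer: 12 - 26*I*√29 ≈ 12.0 - 140.01*I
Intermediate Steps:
12 + √(-4 - 25)*(-26) = 12 + √(-29)*(-26) = 12 + (I*√29)*(-26) = 12 - 26*I*√29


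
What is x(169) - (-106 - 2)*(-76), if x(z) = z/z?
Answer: -8207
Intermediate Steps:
x(z) = 1
x(169) - (-106 - 2)*(-76) = 1 - (-106 - 2)*(-76) = 1 - (-108)*(-76) = 1 - 1*8208 = 1 - 8208 = -8207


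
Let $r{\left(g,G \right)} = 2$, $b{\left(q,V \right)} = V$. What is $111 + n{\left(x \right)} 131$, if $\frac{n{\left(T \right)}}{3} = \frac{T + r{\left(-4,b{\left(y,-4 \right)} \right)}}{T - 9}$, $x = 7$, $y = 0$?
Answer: $- \frac{3315}{2} \approx -1657.5$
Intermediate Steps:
$n{\left(T \right)} = \frac{3 \left(2 + T\right)}{-9 + T}$ ($n{\left(T \right)} = 3 \frac{T + 2}{T - 9} = 3 \frac{2 + T}{-9 + T} = \frac{3 \left(2 + T\right)}{-9 + T}$)
$111 + n{\left(x \right)} 131 = 111 + \frac{3 \left(2 + 7\right)}{-9 + 7} \cdot 131 = 111 + 3 \frac{1}{-2} \cdot 9 \cdot 131 = 111 + 3 \left(- \frac{1}{2}\right) 9 \cdot 131 = 111 - \frac{3537}{2} = - \frac{3315}{2}$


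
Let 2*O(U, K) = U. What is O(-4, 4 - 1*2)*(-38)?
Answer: 76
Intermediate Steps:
O(U, K) = U/2
O(-4, 4 - 1*2)*(-38) = ((1/2)*(-4))*(-38) = -2*(-38) = 76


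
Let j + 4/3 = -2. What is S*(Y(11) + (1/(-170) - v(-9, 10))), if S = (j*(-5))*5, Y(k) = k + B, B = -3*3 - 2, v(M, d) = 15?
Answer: -63775/51 ≈ -1250.5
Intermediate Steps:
j = -10/3 (j = -4/3 - 2 = -10/3 ≈ -3.3333)
B = -11 (B = -9 - 2 = -11)
Y(k) = -11 + k (Y(k) = k - 11 = -11 + k)
S = 250/3 (S = -10/3*(-5)*5 = (50/3)*5 = 250/3 ≈ 83.333)
S*(Y(11) + (1/(-170) - v(-9, 10))) = 250*((-11 + 11) + (1/(-170) - 1*15))/3 = 250*(0 + (-1/170 - 15))/3 = 250*(0 - 2551/170)/3 = (250/3)*(-2551/170) = -63775/51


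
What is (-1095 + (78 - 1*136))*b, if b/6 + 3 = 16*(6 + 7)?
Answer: -1418190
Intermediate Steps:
b = 1230 (b = -18 + 6*(16*(6 + 7)) = -18 + 6*(16*13) = -18 + 6*208 = -18 + 1248 = 1230)
(-1095 + (78 - 1*136))*b = (-1095 + (78 - 1*136))*1230 = (-1095 + (78 - 136))*1230 = (-1095 - 58)*1230 = -1153*1230 = -1418190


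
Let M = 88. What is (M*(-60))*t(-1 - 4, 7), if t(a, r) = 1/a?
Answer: 1056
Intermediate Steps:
(M*(-60))*t(-1 - 4, 7) = (88*(-60))/(-1 - 4) = -5280/(-5) = -5280*(-⅕) = 1056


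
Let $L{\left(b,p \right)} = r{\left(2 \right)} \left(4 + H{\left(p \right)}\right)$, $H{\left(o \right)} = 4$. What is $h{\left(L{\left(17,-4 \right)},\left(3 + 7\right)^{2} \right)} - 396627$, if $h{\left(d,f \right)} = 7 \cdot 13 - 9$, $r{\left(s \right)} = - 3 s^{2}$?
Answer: $-396545$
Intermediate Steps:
$L{\left(b,p \right)} = -96$ ($L{\left(b,p \right)} = - 3 \cdot 2^{2} \left(4 + 4\right) = \left(-3\right) 4 \cdot 8 = \left(-12\right) 8 = -96$)
$h{\left(d,f \right)} = 82$ ($h{\left(d,f \right)} = 91 - 9 = 82$)
$h{\left(L{\left(17,-4 \right)},\left(3 + 7\right)^{2} \right)} - 396627 = 82 - 396627 = -396545$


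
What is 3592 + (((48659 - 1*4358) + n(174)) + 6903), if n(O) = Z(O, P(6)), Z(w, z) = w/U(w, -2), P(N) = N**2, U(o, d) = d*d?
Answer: 109679/2 ≈ 54840.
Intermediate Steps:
U(o, d) = d**2
Z(w, z) = w/4 (Z(w, z) = w/((-2)**2) = w/4)
n(O) = O/4
3592 + (((48659 - 1*4358) + n(174)) + 6903) = 3592 + (((48659 - 1*4358) + (1/4)*174) + 6903) = 3592 + (((48659 - 4358) + 87/2) + 6903) = 3592 + ((44301 + 87/2) + 6903) = 3592 + (88689/2 + 6903) = 3592 + 102495/2 = 109679/2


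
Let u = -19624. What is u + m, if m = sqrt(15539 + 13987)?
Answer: -19624 + sqrt(29526) ≈ -19452.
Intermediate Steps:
m = sqrt(29526) ≈ 171.83
u + m = -19624 + sqrt(29526)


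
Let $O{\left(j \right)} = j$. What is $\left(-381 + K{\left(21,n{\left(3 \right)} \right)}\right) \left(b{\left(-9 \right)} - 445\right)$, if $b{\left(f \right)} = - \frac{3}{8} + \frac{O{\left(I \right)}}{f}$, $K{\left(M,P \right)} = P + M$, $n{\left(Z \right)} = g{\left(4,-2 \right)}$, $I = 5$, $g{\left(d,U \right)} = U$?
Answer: $\frac{5811367}{36} \approx 1.6143 \cdot 10^{5}$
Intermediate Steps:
$n{\left(Z \right)} = -2$
$K{\left(M,P \right)} = M + P$
$b{\left(f \right)} = - \frac{3}{8} + \frac{5}{f}$
$\left(-381 + K{\left(21,n{\left(3 \right)} \right)}\right) \left(b{\left(-9 \right)} - 445\right) = \left(-381 + \left(21 - 2\right)\right) \left(\left(- \frac{3}{8} + \frac{5}{-9}\right) - 445\right) = \left(-381 + 19\right) \left(\left(- \frac{3}{8} + 5 \left(- \frac{1}{9}\right)\right) - 445\right) = - 362 \left(\left(- \frac{3}{8} - \frac{5}{9}\right) - 445\right) = - 362 \left(- \frac{67}{72} - 445\right) = \left(-362\right) \left(- \frac{32107}{72}\right) = \frac{5811367}{36}$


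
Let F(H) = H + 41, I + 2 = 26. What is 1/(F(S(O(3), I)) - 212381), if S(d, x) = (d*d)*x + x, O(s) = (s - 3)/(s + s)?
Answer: -1/212316 ≈ -4.7100e-6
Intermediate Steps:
I = 24 (I = -2 + 26 = 24)
O(s) = (-3 + s)/(2*s) (O(s) = (-3 + s)/((2*s)) = (-3 + s)*(1/(2*s)) = (-3 + s)/(2*s))
S(d, x) = x + x*d**2 (S(d, x) = d**2*x + x = x*d**2 + x = x + x*d**2)
F(H) = 41 + H
1/(F(S(O(3), I)) - 212381) = 1/((41 + 24*(1 + ((1/2)*(-3 + 3)/3)**2)) - 212381) = 1/((41 + 24*(1 + ((1/2)*(1/3)*0)**2)) - 212381) = 1/((41 + 24*(1 + 0**2)) - 212381) = 1/((41 + 24*(1 + 0)) - 212381) = 1/((41 + 24*1) - 212381) = 1/((41 + 24) - 212381) = 1/(65 - 212381) = 1/(-212316) = -1/212316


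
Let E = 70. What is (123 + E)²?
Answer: 37249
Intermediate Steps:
(123 + E)² = (123 + 70)² = 193² = 37249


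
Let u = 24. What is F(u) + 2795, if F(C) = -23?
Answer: 2772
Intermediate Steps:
F(u) + 2795 = -23 + 2795 = 2772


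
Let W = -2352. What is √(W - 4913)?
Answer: I*√7265 ≈ 85.235*I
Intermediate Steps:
√(W - 4913) = √(-2352 - 4913) = √(-7265) = I*√7265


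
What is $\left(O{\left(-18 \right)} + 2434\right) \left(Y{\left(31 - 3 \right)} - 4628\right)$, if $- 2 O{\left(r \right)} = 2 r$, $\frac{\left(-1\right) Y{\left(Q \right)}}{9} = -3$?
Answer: $-11281652$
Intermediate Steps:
$Y{\left(Q \right)} = 27$ ($Y{\left(Q \right)} = \left(-9\right) \left(-3\right) = 27$)
$O{\left(r \right)} = - r$ ($O{\left(r \right)} = - \frac{2 r}{2} = - r$)
$\left(O{\left(-18 \right)} + 2434\right) \left(Y{\left(31 - 3 \right)} - 4628\right) = \left(\left(-1\right) \left(-18\right) + 2434\right) \left(27 - 4628\right) = \left(18 + 2434\right) \left(-4601\right) = 2452 \left(-4601\right) = -11281652$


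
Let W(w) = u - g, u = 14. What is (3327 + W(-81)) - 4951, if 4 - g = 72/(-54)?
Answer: -4846/3 ≈ -1615.3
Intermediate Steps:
g = 16/3 (g = 4 - 72/(-54) = 4 - 72*(-1)/54 = 4 - 1*(-4/3) = 4 + 4/3 = 16/3 ≈ 5.3333)
W(w) = 26/3 (W(w) = 14 - 1*16/3 = 14 - 16/3 = 26/3)
(3327 + W(-81)) - 4951 = (3327 + 26/3) - 4951 = 10007/3 - 4951 = -4846/3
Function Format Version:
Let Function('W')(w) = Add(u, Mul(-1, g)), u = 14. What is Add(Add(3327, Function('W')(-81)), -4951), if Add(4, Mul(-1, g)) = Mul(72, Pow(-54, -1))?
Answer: Rational(-4846, 3) ≈ -1615.3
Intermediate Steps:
g = Rational(16, 3) (g = Add(4, Mul(-1, Mul(72, Pow(-54, -1)))) = Add(4, Mul(-1, Mul(72, Rational(-1, 54)))) = Add(4, Mul(-1, Rational(-4, 3))) = Add(4, Rational(4, 3)) = Rational(16, 3) ≈ 5.3333)
Function('W')(w) = Rational(26, 3) (Function('W')(w) = Add(14, Mul(-1, Rational(16, 3))) = Add(14, Rational(-16, 3)) = Rational(26, 3))
Add(Add(3327, Function('W')(-81)), -4951) = Add(Add(3327, Rational(26, 3)), -4951) = Add(Rational(10007, 3), -4951) = Rational(-4846, 3)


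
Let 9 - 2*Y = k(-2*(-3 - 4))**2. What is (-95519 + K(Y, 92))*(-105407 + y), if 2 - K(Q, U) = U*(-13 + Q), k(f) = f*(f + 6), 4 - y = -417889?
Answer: 1097346149190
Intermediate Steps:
y = 417893 (y = 4 - 1*(-417889) = 4 + 417889 = 417893)
k(f) = f*(6 + f)
Y = -78391/2 (Y = 9/2 - 4*(-3 - 4)**2*(6 - 2*(-3 - 4))**2/2 = 9/2 - 196*(6 - 2*(-7))**2/2 = 9/2 - 196*(6 + 14)**2/2 = 9/2 - (14*20)**2/2 = 9/2 - 1/2*280**2 = 9/2 - 1/2*78400 = 9/2 - 39200 = -78391/2 ≈ -39196.)
K(Q, U) = 2 - U*(-13 + Q)
(-95519 + K(Y, 92))*(-105407 + y) = (-95519 + (2 + 13*92 - 1*(-78391/2)*92))*(-105407 + 417893) = (-95519 + (2 + 1196 + 3605986))*312486 = (-95519 + 3607184)*312486 = 3511665*312486 = 1097346149190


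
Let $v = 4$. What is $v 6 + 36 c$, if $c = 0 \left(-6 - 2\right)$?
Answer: $24$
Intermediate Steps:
$c = 0$ ($c = 0 \left(-8\right) = 0$)
$v 6 + 36 c = 4 \cdot 6 + 36 \cdot 0 = 24 + 0 = 24$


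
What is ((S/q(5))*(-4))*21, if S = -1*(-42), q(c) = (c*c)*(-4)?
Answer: 882/25 ≈ 35.280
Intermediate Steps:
q(c) = -4*c² (q(c) = c²*(-4) = -4*c²)
S = 42
((S/q(5))*(-4))*21 = ((42/((-4*5²)))*(-4))*21 = ((42/((-4*25)))*(-4))*21 = ((42/(-100))*(-4))*21 = ((42*(-1/100))*(-4))*21 = -21/50*(-4)*21 = (42/25)*21 = 882/25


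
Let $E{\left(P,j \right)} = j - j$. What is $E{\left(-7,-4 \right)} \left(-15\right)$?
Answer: $0$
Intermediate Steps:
$E{\left(P,j \right)} = 0$
$E{\left(-7,-4 \right)} \left(-15\right) = 0 \left(-15\right) = 0$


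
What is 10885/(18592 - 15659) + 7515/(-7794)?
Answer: 996765/362854 ≈ 2.7470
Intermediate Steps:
10885/(18592 - 15659) + 7515/(-7794) = 10885/2933 + 7515*(-1/7794) = 10885*(1/2933) - 835/866 = 1555/419 - 835/866 = 996765/362854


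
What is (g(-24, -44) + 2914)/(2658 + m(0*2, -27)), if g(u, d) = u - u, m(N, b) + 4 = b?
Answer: 2914/2627 ≈ 1.1092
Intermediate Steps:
m(N, b) = -4 + b
g(u, d) = 0
(g(-24, -44) + 2914)/(2658 + m(0*2, -27)) = (0 + 2914)/(2658 + (-4 - 27)) = 2914/(2658 - 31) = 2914/2627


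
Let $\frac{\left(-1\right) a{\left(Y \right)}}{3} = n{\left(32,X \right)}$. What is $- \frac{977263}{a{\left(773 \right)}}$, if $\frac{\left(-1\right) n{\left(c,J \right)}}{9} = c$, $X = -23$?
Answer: $- \frac{977263}{864} \approx -1131.1$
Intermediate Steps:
$n{\left(c,J \right)} = - 9 c$
$a{\left(Y \right)} = 864$ ($a{\left(Y \right)} = - 3 \left(\left(-9\right) 32\right) = \left(-3\right) \left(-288\right) = 864$)
$- \frac{977263}{a{\left(773 \right)}} = - \frac{977263}{864}$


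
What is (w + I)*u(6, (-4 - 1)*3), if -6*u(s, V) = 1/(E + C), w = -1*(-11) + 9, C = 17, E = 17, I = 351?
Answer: -371/204 ≈ -1.8186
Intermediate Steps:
w = 20 (w = 11 + 9 = 20)
u(s, V) = -1/204 (u(s, V) = -1/(6*(17 + 17)) = -1/6/34 = -1/6*1/34 = -1/204)
(w + I)*u(6, (-4 - 1)*3) = (20 + 351)*(-1/204) = 371*(-1/204) = -371/204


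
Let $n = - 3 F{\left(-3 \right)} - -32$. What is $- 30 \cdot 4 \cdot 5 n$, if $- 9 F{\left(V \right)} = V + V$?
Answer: $-18000$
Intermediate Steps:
$F{\left(V \right)} = - \frac{2 V}{9}$ ($F{\left(V \right)} = - \frac{V + V}{9} = - \frac{2 V}{9}$)
$n = 30$ ($n = - 3 \left(\left(- \frac{2}{9}\right) \left(-3\right)\right) - -32 = \left(-3\right) \frac{2}{3} + 32 = -2 + 32 = 30$)
$- 30 \cdot 4 \cdot 5 n = - 30 \cdot 4 \cdot 5 \cdot 30 = - 30 \cdot 20 \cdot 30 = \left(-30\right) 600 = -18000$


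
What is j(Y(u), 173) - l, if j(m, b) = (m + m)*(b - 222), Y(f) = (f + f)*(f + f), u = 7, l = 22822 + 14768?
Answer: -56798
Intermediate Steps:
l = 37590
Y(f) = 4*f**2 (Y(f) = (2*f)*(2*f) = 4*f**2)
j(m, b) = 2*m*(-222 + b) (j(m, b) = (2*m)*(-222 + b) = 2*m*(-222 + b))
j(Y(u), 173) - l = 2*(4*7**2)*(-222 + 173) - 1*37590 = 2*(4*49)*(-49) - 37590 = 2*196*(-49) - 37590 = -19208 - 37590 = -56798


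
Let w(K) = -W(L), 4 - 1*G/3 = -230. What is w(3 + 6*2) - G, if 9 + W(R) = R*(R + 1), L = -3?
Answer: -699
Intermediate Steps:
G = 702 (G = 12 - 3*(-230) = 12 + 690 = 702)
W(R) = -9 + R*(1 + R) (W(R) = -9 + R*(R + 1) = -9 + R*(1 + R))
w(K) = 3 (w(K) = -(-9 - 3 + (-3)²) = -(-9 - 3 + 9) = -1*(-3) = 3)
w(3 + 6*2) - G = 3 - 1*702 = 3 - 702 = -699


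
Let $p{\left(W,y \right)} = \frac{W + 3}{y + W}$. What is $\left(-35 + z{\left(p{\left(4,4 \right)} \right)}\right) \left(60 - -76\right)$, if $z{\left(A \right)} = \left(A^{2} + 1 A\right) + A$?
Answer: $- \frac{35343}{8} \approx -4417.9$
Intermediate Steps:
$p{\left(W,y \right)} = \frac{3 + W}{W + y}$
$z{\left(A \right)} = A^{2} + 2 A$ ($z{\left(A \right)} = \left(A^{2} + A\right) + A = \left(A + A^{2}\right) + A = A^{2} + 2 A$)
$\left(-35 + z{\left(p{\left(4,4 \right)} \right)}\right) \left(60 - -76\right) = \left(-35 + \frac{3 + 4}{4 + 4} \left(2 + \frac{3 + 4}{4 + 4}\right)\right) \left(60 - -76\right) = \left(-35 + \frac{1}{8} \cdot 7 \left(2 + \frac{1}{8} \cdot 7\right)\right) \left(60 + 76\right) = \left(-35 + \frac{1}{8} \cdot 7 \left(2 + \frac{1}{8} \cdot 7\right)\right) 136 = \left(-35 + \frac{7 \left(2 + \frac{7}{8}\right)}{8}\right) 136 = \left(-35 + \frac{7}{8} \cdot \frac{23}{8}\right) 136 = \left(-35 + \frac{161}{64}\right) 136 = \left(- \frac{2079}{64}\right) 136 = - \frac{35343}{8}$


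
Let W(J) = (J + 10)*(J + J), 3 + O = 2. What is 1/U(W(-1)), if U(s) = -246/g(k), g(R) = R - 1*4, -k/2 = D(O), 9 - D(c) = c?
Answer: 4/41 ≈ 0.097561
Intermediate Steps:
O = -1 (O = -3 + 2 = -1)
W(J) = 2*J*(10 + J) (W(J) = (10 + J)*(2*J) = 2*J*(10 + J))
D(c) = 9 - c
k = -20 (k = -2*(9 - 1*(-1)) = -2*(9 + 1) = -2*10 = -20)
g(R) = -4 + R (g(R) = R - 4 = -4 + R)
U(s) = 41/4 (U(s) = -246/(-4 - 20) = -246/(-24) = -246*(-1/24) = 41/4)
1/U(W(-1)) = 1/(41/4) = 4/41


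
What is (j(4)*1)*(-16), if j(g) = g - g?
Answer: 0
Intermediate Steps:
j(g) = 0
(j(4)*1)*(-16) = (0*1)*(-16) = 0*(-16) = 0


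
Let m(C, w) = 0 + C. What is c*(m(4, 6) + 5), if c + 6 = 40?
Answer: 306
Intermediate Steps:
c = 34 (c = -6 + 40 = 34)
m(C, w) = C
c*(m(4, 6) + 5) = 34*(4 + 5) = 34*9 = 306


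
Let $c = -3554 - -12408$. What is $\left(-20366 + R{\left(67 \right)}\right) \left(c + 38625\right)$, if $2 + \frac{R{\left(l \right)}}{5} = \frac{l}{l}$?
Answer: $-967194709$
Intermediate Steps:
$c = 8854$ ($c = -3554 + 12408 = 8854$)
$R{\left(l \right)} = -5$ ($R{\left(l \right)} = -10 + 5 \frac{l}{l} = -10 + 5 \cdot 1 = -10 + 5 = -5$)
$\left(-20366 + R{\left(67 \right)}\right) \left(c + 38625\right) = \left(-20366 - 5\right) \left(8854 + 38625\right) = \left(-20371\right) 47479 = -967194709$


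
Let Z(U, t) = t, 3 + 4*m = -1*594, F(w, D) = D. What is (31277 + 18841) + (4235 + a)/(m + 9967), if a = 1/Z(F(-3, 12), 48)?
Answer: 23618411017/471252 ≈ 50118.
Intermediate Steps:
m = -597/4 (m = -3/4 + (-1*594)/4 = -3/4 + (1/4)*(-594) = -3/4 - 297/2 = -597/4 ≈ -149.25)
a = 1/48 ≈ 0.020833
(31277 + 18841) + (4235 + a)/(m + 9967) = (31277 + 18841) + (4235 + 1/48)/(-597/4 + 9967) = 50118 + 203281/(48*(39271/4)) = 50118 + (203281/48)*(4/39271) = 50118 + 203281/471252 = 23618411017/471252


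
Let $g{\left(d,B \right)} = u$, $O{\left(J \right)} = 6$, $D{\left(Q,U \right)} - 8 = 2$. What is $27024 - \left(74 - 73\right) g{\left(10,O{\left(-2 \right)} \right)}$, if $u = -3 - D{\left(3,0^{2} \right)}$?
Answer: $27037$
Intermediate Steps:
$D{\left(Q,U \right)} = 10$ ($D{\left(Q,U \right)} = 8 + 2 = 10$)
$u = -13$ ($u = -3 - 10 = -13$)
$g{\left(d,B \right)} = -13$
$27024 - \left(74 - 73\right) g{\left(10,O{\left(-2 \right)} \right)} = 27024 - \left(74 - 73\right) \left(-13\right) = 27024 - 1 \left(-13\right) = 27024 - -13 = 27024 + 13 = 27037$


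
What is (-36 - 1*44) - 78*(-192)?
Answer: 14896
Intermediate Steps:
(-36 - 1*44) - 78*(-192) = (-36 - 44) + 14976 = -80 + 14976 = 14896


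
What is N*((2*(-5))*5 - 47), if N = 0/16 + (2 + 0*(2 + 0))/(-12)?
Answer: 97/6 ≈ 16.167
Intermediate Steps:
N = -⅙ (N = 0*(1/16) + (2 + 0*2)*(-1/12) = 0 + (2 + 0)*(-1/12) = 0 + 2*(-1/12) = 0 - ⅙ = -⅙ ≈ -0.16667)
N*((2*(-5))*5 - 47) = -((2*(-5))*5 - 47)/6 = -(-10*5 - 47)/6 = -(-50 - 47)/6 = -⅙*(-97) = 97/6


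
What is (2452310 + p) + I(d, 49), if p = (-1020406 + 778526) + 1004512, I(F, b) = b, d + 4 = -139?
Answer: 3214991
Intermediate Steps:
d = -143 (d = -4 - 139 = -143)
p = 762632 (p = -241880 + 1004512 = 762632)
(2452310 + p) + I(d, 49) = (2452310 + 762632) + 49 = 3214942 + 49 = 3214991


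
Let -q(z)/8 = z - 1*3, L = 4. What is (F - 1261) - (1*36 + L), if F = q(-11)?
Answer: -1189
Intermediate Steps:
q(z) = 24 - 8*z (q(z) = -8*(z - 1*3) = -8*(z - 3) = -8*(-3 + z) = 24 - 8*z)
F = 112 (F = 24 - 8*(-11) = 24 + 88 = 112)
(F - 1261) - (1*36 + L) = (112 - 1261) - (1*36 + 4) = -1149 - (36 + 4) = -1149 - 1*40 = -1149 - 40 = -1189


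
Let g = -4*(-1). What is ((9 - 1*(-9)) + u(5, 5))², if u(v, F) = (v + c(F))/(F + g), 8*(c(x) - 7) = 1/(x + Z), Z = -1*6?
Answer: 1934881/5184 ≈ 373.24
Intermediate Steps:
Z = -6
g = 4
c(x) = 7 + 1/(8*(-6 + x)) (c(x) = 7 + 1/(8*(x - 6)) = 7 + 1/(8*(-6 + x)))
u(v, F) = (v + (-335 + 56*F)/(8*(-6 + F)))/(4 + F) (u(v, F) = (v + (-335 + 56*F)/(8*(-6 + F)))/(F + 4) = (v + (-335 + 56*F)/(8*(-6 + F)))/(4 + F))
((9 - 1*(-9)) + u(5, 5))² = ((9 - 1*(-9)) + (-335/8 + 7*5 + 5*(-6 + 5))/((-6 + 5)*(4 + 5)))² = ((9 + 9) + (-335/8 + 35 + 5*(-1))/(-1*9))² = (18 - 1*⅑*(-335/8 + 35 - 5))² = (18 - 1*⅑*(-95/8))² = (18 + 95/72)² = (1391/72)² = 1934881/5184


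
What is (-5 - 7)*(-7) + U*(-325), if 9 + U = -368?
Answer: 122609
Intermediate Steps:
U = -377 (U = -9 - 368 = -377)
(-5 - 7)*(-7) + U*(-325) = (-5 - 7)*(-7) - 377*(-325) = -12*(-7) + 122525 = 84 + 122525 = 122609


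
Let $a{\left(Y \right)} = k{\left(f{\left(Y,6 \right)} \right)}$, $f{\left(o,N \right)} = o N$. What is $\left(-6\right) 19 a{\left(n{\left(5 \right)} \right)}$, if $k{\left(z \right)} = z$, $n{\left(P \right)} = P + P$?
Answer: $-6840$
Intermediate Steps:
$n{\left(P \right)} = 2 P$
$f{\left(o,N \right)} = N o$
$a{\left(Y \right)} = 6 Y$
$\left(-6\right) 19 a{\left(n{\left(5 \right)} \right)} = \left(-6\right) 19 \cdot 6 \cdot 2 \cdot 5 = - 114 \cdot 6 \cdot 10 = \left(-114\right) 60 = -6840$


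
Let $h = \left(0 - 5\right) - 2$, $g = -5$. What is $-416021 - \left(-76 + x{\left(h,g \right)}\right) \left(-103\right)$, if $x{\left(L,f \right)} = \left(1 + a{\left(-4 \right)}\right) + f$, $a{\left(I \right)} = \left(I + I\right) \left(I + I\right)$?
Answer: $-417669$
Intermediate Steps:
$h = -7$ ($h = -5 - 2 = -7$)
$a{\left(I \right)} = 4 I^{2}$ ($a{\left(I \right)} = 2 I 2 I = 4 I^{2}$)
$x{\left(L,f \right)} = 65 + f$ ($x{\left(L,f \right)} = \left(1 + 4 \left(-4\right)^{2}\right) + f = \left(1 + 4 \cdot 16\right) + f = \left(1 + 64\right) + f = 65 + f$)
$-416021 - \left(-76 + x{\left(h,g \right)}\right) \left(-103\right) = -416021 - \left(-76 + \left(65 - 5\right)\right) \left(-103\right) = -416021 - \left(-76 + 60\right) \left(-103\right) = -416021 - \left(-16\right) \left(-103\right) = -416021 - 1648 = -417669$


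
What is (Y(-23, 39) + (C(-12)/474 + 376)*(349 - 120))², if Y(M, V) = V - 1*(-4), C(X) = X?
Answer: 46310134574025/6241 ≈ 7.4203e+9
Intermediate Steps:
Y(M, V) = 4 + V (Y(M, V) = V + 4 = 4 + V)
(Y(-23, 39) + (C(-12)/474 + 376)*(349 - 120))² = ((4 + 39) + (-12/474 + 376)*(349 - 120))² = (43 + (-12*1/474 + 376)*229)² = (43 + (-2/79 + 376)*229)² = (43 + (29702/79)*229)² = (43 + 6801758/79)² = (6805155/79)² = 46310134574025/6241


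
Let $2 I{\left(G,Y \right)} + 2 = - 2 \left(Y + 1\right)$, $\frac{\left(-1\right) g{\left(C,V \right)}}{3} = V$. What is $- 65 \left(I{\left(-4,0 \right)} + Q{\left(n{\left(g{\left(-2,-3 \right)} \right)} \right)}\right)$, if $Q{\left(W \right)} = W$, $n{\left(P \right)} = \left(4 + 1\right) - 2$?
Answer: $-65$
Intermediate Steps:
$g{\left(C,V \right)} = - 3 V$
$n{\left(P \right)} = 3$ ($n{\left(P \right)} = 5 - 2 = 3$)
$I{\left(G,Y \right)} = -2 - Y$ ($I{\left(G,Y \right)} = -1 + \frac{\left(-2\right) \left(Y + 1\right)}{2} = -1 + \frac{\left(-2\right) \left(1 + Y\right)}{2} = -1 + \frac{-2 - 2 Y}{2} = -1 - \left(1 + Y\right) = -2 - Y$)
$- 65 \left(I{\left(-4,0 \right)} + Q{\left(n{\left(g{\left(-2,-3 \right)} \right)} \right)}\right) = - 65 \left(\left(-2 - 0\right) + 3\right) = - 65 \left(\left(-2 + 0\right) + 3\right) = - 65 \left(-2 + 3\right) = \left(-65\right) 1 = -65$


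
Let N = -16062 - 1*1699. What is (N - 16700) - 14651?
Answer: -49112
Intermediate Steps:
N = -17761 (N = -16062 - 1699 = -17761)
(N - 16700) - 14651 = (-17761 - 16700) - 14651 = -34461 - 14651 = -49112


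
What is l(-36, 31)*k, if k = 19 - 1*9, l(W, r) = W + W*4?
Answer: -1800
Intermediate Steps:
l(W, r) = 5*W (l(W, r) = W + 4*W = 5*W)
k = 10 (k = 19 - 9 = 10)
l(-36, 31)*k = (5*(-36))*10 = -180*10 = -1800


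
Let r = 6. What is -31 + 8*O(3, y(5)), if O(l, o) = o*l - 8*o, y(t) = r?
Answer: -271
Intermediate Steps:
y(t) = 6
O(l, o) = -8*o + l*o (O(l, o) = l*o - 8*o = -8*o + l*o)
-31 + 8*O(3, y(5)) = -31 + 8*(6*(-8 + 3)) = -31 + 8*(6*(-5)) = -31 + 8*(-30) = -31 - 240 = -271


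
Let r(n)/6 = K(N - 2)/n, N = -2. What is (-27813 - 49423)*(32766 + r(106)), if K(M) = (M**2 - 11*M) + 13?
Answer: -134144797812/53 ≈ -2.5310e+9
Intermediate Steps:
K(M) = 13 + M**2 - 11*M
r(n) = 438/n (r(n) = 6*((13 + (-2 - 2)**2 - 11*(-2 - 2))/n) = 6*((13 + (-4)**2 - 11*(-4))/n) = 6*((13 + 16 + 44)/n) = 6*(73/n) = 438/n)
(-27813 - 49423)*(32766 + r(106)) = (-27813 - 49423)*(32766 + 438/106) = -77236*(32766 + 438*(1/106)) = -77236*(32766 + 219/53) = -77236*1736817/53 = -134144797812/53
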